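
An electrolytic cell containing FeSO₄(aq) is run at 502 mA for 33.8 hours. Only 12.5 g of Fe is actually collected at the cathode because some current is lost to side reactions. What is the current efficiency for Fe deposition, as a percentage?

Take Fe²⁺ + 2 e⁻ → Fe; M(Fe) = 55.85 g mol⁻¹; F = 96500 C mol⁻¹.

Q = I·t = 0.5020 × 121680 = 61080 C; n(e⁻) = 61080/96500 = 0.6330 mol.
Theoretical n(Fe) = n(e⁻)/2 = 0.3165 mol, i.e. m_theo = 0.3165 × 55.85 = 17.68 g.
Efficiency = m_actual / m_theo = 12.5 / 17.68 = 70.7 %.

70.7 %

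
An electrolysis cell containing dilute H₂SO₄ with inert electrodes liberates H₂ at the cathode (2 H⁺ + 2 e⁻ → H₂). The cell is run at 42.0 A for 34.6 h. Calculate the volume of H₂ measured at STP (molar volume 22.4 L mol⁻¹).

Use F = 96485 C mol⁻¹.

607 L

Q = I·t = 42.00 A × 124560 s = 5232000 C.
n(e⁻) = Q/F = 5232000 / 96485 = 54.22 mol.
2 electrons are transferred per H₂ molecule, so n(H₂) = 54.22 / 2 = 27.11 mol.
V = n × V_m = 27.11 × 22.4 = 607 L.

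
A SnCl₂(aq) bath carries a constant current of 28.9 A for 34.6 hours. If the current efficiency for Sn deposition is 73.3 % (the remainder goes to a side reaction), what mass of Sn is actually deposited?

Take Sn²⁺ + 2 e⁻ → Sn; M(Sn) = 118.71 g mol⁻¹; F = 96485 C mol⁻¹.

1620 g

Q = I·t = 28.90 × 124560 = 3600000 C.
n(e⁻) = 3600000/96485 = 37.31 mol; theoretically n(Sn) = 37.31/2 = 18.65 mol, m_theo = 2214 g.
At 73.3 % efficiency, m_actual = 0.733 × 2214 = 1620 g.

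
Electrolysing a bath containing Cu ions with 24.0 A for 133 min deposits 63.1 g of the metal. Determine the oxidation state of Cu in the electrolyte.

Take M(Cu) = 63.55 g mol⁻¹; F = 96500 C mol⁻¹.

+2

Q = I·t = 24.00 A × 7980.0 s = 191500 C, so n(e⁻) = 191500/96500 = 1.985 mol.
n(Cu) deposited = 63.1 / 63.55 = 0.9929 mol.
Electrons per atom = n(e⁻)/n(Cu) = 1.985 / 0.9929 = 2.00 ≈ 2, so the ion is Cu²⁺.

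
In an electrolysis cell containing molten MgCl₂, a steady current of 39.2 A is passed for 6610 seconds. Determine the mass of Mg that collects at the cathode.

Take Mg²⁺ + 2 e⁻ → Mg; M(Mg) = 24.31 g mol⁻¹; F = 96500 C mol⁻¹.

32.6 g

Q = I·t = 39.20 A × 6610.0 s = 259100 C.
n(e⁻) = Q/F = 259100 / 96500 = 2.685 mol.
Mg²⁺ + 2 e⁻ → Mg, so n(Mg) = n(e⁻)/2 = 1.343 mol.
m = n·M = 1.343 × 24.31 = 32.6 g.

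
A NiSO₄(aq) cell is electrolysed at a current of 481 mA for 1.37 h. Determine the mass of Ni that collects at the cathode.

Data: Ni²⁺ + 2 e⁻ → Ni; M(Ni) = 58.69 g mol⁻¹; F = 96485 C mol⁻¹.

0.722 g

Q = I·t = 0.4810 A × 4932.0 s = 2372 C.
n(e⁻) = Q/F = 2372 / 96485 = 0.02459 mol.
Ni²⁺ + 2 e⁻ → Ni, so n(Ni) = n(e⁻)/2 = 0.01229 mol.
m = n·M = 0.01229 × 58.69 = 0.722 g.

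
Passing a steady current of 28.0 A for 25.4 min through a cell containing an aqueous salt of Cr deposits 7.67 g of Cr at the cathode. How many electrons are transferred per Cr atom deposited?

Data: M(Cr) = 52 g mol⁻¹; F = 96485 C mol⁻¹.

Q = I·t = 28.00 A × 1524.0 s = 42670 C, so n(e⁻) = 42670/96485 = 0.4423 mol.
n(Cr) deposited = 7.67 / 52 = 0.1475 mol.
Electrons per atom = n(e⁻)/n(Cr) = 0.4423 / 0.1475 = 3.00 ≈ 3, so the ion is Cr³⁺.

3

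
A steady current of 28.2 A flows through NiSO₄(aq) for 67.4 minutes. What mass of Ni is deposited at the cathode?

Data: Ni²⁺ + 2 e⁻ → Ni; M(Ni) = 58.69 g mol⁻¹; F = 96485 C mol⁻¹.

34.7 g

Q = I·t = 28.20 A × 4044.0 s = 114000 C.
n(e⁻) = Q/F = 114000 / 96485 = 1.182 mol.
Ni²⁺ + 2 e⁻ → Ni, so n(Ni) = n(e⁻)/2 = 0.5910 mol.
m = n·M = 0.5910 × 58.69 = 34.7 g.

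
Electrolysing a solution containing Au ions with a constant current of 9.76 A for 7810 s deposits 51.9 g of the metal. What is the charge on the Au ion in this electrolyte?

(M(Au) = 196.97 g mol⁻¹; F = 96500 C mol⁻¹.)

Q = I·t = 9.760 A × 7810.0 s = 76230 C, so n(e⁻) = 76230/96500 = 0.7899 mol.
n(Au) deposited = 51.9 / 196.97 = 0.2635 mol.
Electrons per atom = n(e⁻)/n(Au) = 0.7899 / 0.2635 = 3.00 ≈ 3, so the ion is Au³⁺.

+3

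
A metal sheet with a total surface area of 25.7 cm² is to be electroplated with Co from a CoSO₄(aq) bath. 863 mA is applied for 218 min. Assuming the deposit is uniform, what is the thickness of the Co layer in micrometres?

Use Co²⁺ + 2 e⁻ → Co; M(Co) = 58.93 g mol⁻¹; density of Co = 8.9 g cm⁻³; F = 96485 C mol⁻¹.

Q = I·t = 0.8630 × 13080 = 11290 C; n(e⁻) = 0.1170 mol.
n(Co) = n(e⁻)/2 = 0.05850 mol, so m = 0.05850 × 58.93 = 3.447 g.
Volume = m/ρ = 3.447 / 8.9 = 0.3873 cm³.
Thickness = V/A = 0.3873 / 25.7 = 0.0151 cm = 151 μm.

151 μm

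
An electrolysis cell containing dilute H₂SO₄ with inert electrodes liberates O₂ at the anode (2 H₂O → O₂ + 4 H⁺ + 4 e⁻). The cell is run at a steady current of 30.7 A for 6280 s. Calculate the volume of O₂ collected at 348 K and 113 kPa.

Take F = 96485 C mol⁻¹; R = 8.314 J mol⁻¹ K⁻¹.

12.8 L

Q = I·t = 30.70 A × 6280.0 s = 192800 C.
n(e⁻) = Q/F = 192800 / 96485 = 1.998 mol.
4 electrons are transferred per O₂ molecule, so n(O₂) = 1.998 / 4 = 0.4995 mol.
V = nRT/P = (0.4995 × 8.314 × 348) / (113 × 10³ Pa) = 0.0128 m³ = 12.8 L.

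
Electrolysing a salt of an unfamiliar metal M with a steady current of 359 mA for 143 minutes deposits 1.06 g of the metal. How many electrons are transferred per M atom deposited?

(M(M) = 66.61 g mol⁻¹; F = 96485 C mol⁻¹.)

Q = I·t = 0.3590 A × 8580.0 s = 3080 C, so n(e⁻) = 3080/96485 = 0.03192 mol.
n(M) deposited = 1.06 / 66.61 = 0.01591 mol.
Electrons per atom = n(e⁻)/n(M) = 0.03192 / 0.01591 = 2.01 ≈ 2, so the ion is M²⁺.

2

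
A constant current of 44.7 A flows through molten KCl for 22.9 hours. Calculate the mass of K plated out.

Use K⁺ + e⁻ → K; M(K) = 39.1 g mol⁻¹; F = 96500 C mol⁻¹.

1490 g

Q = I·t = 44.70 A × 82440 s = 3685000 C.
n(e⁻) = Q/F = 3685000 / 96500 = 38.19 mol.
K⁺ + e⁻ → K, so n(K) = n(e⁻)/1 = 38.19 mol.
m = n·M = 38.19 × 39.1 = 1490 g.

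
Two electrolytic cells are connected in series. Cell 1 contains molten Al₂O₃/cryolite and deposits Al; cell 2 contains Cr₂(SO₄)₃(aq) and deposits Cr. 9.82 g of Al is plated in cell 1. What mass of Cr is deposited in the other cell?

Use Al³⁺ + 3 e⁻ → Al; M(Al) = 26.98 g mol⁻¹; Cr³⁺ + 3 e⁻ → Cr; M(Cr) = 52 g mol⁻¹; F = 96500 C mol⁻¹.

18.9 g

n(Al) = 9.82 / 26.98 = 0.3640 mol.
Since Al³⁺ + 3 e⁻ → Al, n(e⁻) passed = 3 × 0.3640 = 1.092 mol.
Cells in series carry the same charge, so the same 1.092 mol of electrons passes through cell 2.
Cr³⁺ + 3 e⁻ → Cr, so n(Cr) = 1.092 / 3 = 0.3640 mol.
m(Cr) = 0.3640 × 52 = 18.9 g.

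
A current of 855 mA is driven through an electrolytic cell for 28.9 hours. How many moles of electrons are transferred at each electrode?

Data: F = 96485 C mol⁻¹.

Q = I·t = 0.8550 A × 104040 s = 88950 C.
n(e⁻) = Q/F = 88950 / 96485 = 0.922 mol.

0.922 mol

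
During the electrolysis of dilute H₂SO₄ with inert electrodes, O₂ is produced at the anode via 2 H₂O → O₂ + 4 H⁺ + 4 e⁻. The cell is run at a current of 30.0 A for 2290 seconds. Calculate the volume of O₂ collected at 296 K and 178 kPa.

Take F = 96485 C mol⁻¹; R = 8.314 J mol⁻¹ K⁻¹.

Q = I·t = 30.00 A × 2290.0 s = 68700 C.
n(e⁻) = Q/F = 68700 / 96485 = 0.7120 mol.
4 electrons are transferred per O₂ molecule, so n(O₂) = 0.7120 / 4 = 0.1780 mol.
V = nRT/P = (0.1780 × 8.314 × 296) / (178 × 10³ Pa) = 0.00246 m³ = 2.46 L.

2.46 L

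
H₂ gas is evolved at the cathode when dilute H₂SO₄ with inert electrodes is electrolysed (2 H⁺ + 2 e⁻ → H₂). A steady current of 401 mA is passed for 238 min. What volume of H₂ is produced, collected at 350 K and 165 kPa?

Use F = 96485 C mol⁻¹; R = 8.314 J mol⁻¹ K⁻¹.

Q = I·t = 0.4010 A × 14280 s = 5726 C.
n(e⁻) = Q/F = 5726 / 96485 = 0.05935 mol.
2 electrons are transferred per H₂ molecule, so n(H₂) = 0.05935 / 2 = 0.02967 mol.
V = nRT/P = (0.02967 × 8.314 × 350) / (165 × 10³ Pa) = 5.23 × 10⁻⁴ m³ = 0.523 L.

0.523 L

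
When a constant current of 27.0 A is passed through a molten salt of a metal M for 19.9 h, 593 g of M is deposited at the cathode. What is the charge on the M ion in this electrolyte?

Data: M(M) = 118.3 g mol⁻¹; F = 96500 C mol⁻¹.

Q = I·t = 27.00 A × 71640 s = 1934000 C, so n(e⁻) = 1934000/96500 = 20.04 mol.
n(M) deposited = 593 / 118.3 = 5.013 mol.
Electrons per atom = n(e⁻)/n(M) = 20.04 / 5.013 = 4.00 ≈ 4, so the ion is M⁴⁺.

+4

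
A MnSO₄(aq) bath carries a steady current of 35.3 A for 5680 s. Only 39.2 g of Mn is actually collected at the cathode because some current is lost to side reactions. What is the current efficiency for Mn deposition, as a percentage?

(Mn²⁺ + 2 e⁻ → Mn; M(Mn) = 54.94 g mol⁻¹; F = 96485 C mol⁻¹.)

68.7 %

Q = I·t = 35.30 × 5680.0 = 200500 C; n(e⁻) = 200500/96485 = 2.078 mol.
Theoretical n(Mn) = n(e⁻)/2 = 1.039 mol, i.e. m_theo = 1.039 × 54.94 = 57.08 g.
Efficiency = m_actual / m_theo = 39.2 / 57.08 = 68.7 %.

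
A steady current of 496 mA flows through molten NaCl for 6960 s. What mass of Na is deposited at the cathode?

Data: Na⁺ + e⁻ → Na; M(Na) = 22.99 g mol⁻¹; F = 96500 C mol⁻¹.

Q = I·t = 0.4960 A × 6960.0 s = 3452 C.
n(e⁻) = Q/F = 3452 / 96500 = 0.03577 mol.
Na⁺ + e⁻ → Na, so n(Na) = n(e⁻)/1 = 0.03577 mol.
m = n·M = 0.03577 × 22.99 = 0.822 g.

0.822 g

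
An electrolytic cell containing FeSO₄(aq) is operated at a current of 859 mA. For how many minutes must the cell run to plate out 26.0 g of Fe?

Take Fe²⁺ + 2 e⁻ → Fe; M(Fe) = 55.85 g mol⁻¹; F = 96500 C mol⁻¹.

n(Fe) = m/M = 26.0 / 55.85 = 0.4655 mol.
Each Fe atom requires 2 electrons, so n(e⁻) = 2 × 0.4655 = 0.9311 mol.
Q = n(e⁻)·F = 0.9311 × 96500 = 89850 C.
t = Q/I = 89850 / 0.8590 A = 104600 s = 1740 min.

1740 min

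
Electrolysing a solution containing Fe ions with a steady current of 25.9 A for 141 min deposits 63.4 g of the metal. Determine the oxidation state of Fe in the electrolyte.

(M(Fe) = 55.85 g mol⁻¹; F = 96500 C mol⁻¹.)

Q = I·t = 25.90 A × 8460.0 s = 219100 C, so n(e⁻) = 219100/96500 = 2.271 mol.
n(Fe) deposited = 63.4 / 55.85 = 1.135 mol.
Electrons per atom = n(e⁻)/n(Fe) = 2.271 / 1.135 = 2.00 ≈ 2, so the ion is Fe²⁺.

+2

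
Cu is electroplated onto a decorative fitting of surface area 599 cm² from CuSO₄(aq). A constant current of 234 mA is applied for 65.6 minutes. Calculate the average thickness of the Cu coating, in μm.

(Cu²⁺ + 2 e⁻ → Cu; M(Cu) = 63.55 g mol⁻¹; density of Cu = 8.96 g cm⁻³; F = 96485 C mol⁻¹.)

Q = I·t = 0.2340 × 3936.0 = 921.0 C; n(e⁻) = 0.009546 mol.
n(Cu) = n(e⁻)/2 = 0.004773 mol, so m = 0.004773 × 63.55 = 0.3033 g.
Volume = m/ρ = 0.3033 / 8.96 = 0.03385 cm³.
Thickness = V/A = 0.03385 / 599 = 5.65 × 10⁻⁵ cm = 0.565 μm.

0.565 μm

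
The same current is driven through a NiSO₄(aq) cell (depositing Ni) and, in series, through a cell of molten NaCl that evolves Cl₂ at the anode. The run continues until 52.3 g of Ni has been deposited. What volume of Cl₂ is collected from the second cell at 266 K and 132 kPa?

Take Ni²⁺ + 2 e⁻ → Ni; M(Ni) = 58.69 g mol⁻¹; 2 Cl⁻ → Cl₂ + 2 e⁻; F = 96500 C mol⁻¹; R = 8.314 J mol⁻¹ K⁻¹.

14.9 L

n(Ni) = 52.3 / 58.69 = 0.8911 mol, so n(e⁻) = 2 × 0.8911 = 1.782 mol.
The cells are in series, so the same 1.782 mol of electrons passes through the second cell.
2 Cl⁻ → Cl₂ + 2 e⁻ — 2 mol e⁻ per mol Cl₂, so n(Cl₂) = 1.782/2 = 0.8911 mol.
V = nRT/P = (0.8911 × 8.314 × 266) / (132 × 10³) = 0.0149 m³ = 14.9 L.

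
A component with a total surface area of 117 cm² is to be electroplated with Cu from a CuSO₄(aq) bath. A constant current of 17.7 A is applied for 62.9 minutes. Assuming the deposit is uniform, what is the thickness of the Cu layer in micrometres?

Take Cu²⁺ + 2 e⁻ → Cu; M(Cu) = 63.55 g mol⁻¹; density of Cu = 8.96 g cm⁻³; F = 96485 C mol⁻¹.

210 μm

Q = I·t = 17.70 × 3774.0 = 66800 C; n(e⁻) = 0.6923 mol.
n(Cu) = n(e⁻)/2 = 0.3462 mol, so m = 0.3462 × 63.55 = 22.00 g.
Volume = m/ρ = 22.00 / 8.96 = 2.455 cm³.
Thickness = V/A = 2.455 / 117 = 0.0210 cm = 210 μm.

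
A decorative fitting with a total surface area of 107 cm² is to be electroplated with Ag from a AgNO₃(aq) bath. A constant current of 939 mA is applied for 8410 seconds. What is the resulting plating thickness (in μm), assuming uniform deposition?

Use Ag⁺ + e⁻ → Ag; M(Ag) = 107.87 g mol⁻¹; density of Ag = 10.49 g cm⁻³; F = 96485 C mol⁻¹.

Q = I·t = 0.9390 × 8410.0 = 7897 C; n(e⁻) = 0.08185 mol.
n(Ag) = n(e⁻)/1 = 0.08185 mol, so m = 0.08185 × 107.87 = 8.829 g.
Volume = m/ρ = 8.829 / 10.49 = 0.8416 cm³.
Thickness = V/A = 0.8416 / 107 = 0.00787 cm = 78.7 μm.

78.7 μm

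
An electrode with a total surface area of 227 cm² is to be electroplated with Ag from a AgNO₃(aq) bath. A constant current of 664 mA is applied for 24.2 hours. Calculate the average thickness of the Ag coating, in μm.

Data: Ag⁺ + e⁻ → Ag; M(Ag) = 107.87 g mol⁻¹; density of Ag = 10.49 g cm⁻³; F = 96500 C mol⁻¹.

272 μm

Q = I·t = 0.6640 × 87120 = 57850 C; n(e⁻) = 0.5995 mol.
n(Ag) = n(e⁻)/1 = 0.5995 mol, so m = 0.5995 × 107.87 = 64.66 g.
Volume = m/ρ = 64.66 / 10.49 = 6.164 cm³.
Thickness = V/A = 6.164 / 227 = 0.0272 cm = 272 μm.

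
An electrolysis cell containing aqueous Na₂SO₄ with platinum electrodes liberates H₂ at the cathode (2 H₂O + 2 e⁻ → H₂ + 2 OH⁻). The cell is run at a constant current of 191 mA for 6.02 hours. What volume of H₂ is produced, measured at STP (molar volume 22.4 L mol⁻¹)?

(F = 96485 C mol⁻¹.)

0.480 L

Q = I·t = 0.1910 A × 21672 s = 4139 C.
n(e⁻) = Q/F = 4139 / 96485 = 0.04290 mol.
2 electrons are transferred per H₂ molecule, so n(H₂) = 0.04290 / 2 = 0.02145 mol.
V = n × V_m = 0.02145 × 22.4 = 0.480 L.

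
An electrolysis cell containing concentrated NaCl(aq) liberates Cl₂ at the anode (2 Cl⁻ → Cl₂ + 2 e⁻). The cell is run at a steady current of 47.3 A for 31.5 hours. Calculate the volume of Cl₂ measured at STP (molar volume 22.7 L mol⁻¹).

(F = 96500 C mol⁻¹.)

631 L

Q = I·t = 47.30 A × 113400 s = 5364000 C.
n(e⁻) = Q/F = 5364000 / 96500 = 55.58 mol.
2 electrons are transferred per Cl₂ molecule, so n(Cl₂) = 55.58 / 2 = 27.79 mol.
V = n × V_m = 27.79 × 22.7 = 631 L.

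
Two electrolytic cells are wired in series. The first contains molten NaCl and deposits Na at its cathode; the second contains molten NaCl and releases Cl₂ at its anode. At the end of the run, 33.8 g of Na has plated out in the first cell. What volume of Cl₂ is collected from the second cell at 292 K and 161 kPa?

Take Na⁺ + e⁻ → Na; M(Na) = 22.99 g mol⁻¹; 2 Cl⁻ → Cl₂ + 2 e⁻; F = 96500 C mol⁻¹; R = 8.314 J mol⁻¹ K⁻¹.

11.1 L

n(Na) = 33.8 / 22.99 = 1.470 mol, so n(e⁻) = 1 × 1.470 = 1.470 mol.
The cells are in series, so the same 1.470 mol of electrons passes through the second cell.
2 Cl⁻ → Cl₂ + 2 e⁻ — 2 mol e⁻ per mol Cl₂, so n(Cl₂) = 1.470/2 = 0.7351 mol.
V = nRT/P = (0.7351 × 8.314 × 292) / (161 × 10³) = 0.0111 m³ = 11.1 L.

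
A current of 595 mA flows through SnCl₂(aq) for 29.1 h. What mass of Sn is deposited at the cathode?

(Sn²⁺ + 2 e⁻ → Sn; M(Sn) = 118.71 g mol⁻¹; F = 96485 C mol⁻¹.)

38.3 g

Q = I·t = 0.5950 A × 104760 s = 62330 C.
n(e⁻) = Q/F = 62330 / 96485 = 0.6460 mol.
Sn²⁺ + 2 e⁻ → Sn, so n(Sn) = n(e⁻)/2 = 0.3230 mol.
m = n·M = 0.3230 × 118.71 = 38.3 g.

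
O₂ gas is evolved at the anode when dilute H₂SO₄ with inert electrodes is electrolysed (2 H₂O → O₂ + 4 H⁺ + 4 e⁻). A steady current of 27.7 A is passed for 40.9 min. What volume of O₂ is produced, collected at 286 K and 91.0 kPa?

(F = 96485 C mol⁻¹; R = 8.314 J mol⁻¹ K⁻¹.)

Q = I·t = 27.70 A × 2454.0 s = 67980 C.
n(e⁻) = Q/F = 67980 / 96485 = 0.7045 mol.
4 electrons are transferred per O₂ molecule, so n(O₂) = 0.7045 / 4 = 0.1761 mol.
V = nRT/P = (0.1761 × 8.314 × 286) / (91.0 × 10³ Pa) = 0.00460 m³ = 4.60 L.

4.60 L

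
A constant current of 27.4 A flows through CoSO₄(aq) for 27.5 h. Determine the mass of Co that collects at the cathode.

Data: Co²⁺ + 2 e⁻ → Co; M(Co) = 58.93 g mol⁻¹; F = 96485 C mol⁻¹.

Q = I·t = 27.40 A × 99000 s = 2713000 C.
n(e⁻) = Q/F = 2713000 / 96485 = 28.11 mol.
Co²⁺ + 2 e⁻ → Co, so n(Co) = n(e⁻)/2 = 14.06 mol.
m = n·M = 14.06 × 58.93 = 828 g.

828 g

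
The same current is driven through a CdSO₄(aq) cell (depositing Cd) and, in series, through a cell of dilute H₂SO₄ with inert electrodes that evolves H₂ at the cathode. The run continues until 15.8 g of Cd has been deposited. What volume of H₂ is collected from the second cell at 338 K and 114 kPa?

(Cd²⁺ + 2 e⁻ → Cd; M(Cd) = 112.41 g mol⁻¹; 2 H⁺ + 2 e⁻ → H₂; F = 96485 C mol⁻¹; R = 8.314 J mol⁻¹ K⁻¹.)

3.46 L

n(Cd) = 15.8 / 112.41 = 0.1406 mol, so n(e⁻) = 2 × 0.1406 = 0.2811 mol.
The cells are in series, so the same 0.2811 mol of electrons passes through the second cell.
2 H⁺ + 2 e⁻ → H₂ — 2 mol e⁻ per mol H₂, so n(H₂) = 0.2811/2 = 0.1406 mol.
V = nRT/P = (0.1406 × 8.314 × 338) / (114 × 10³) = 0.00346 m³ = 3.46 L.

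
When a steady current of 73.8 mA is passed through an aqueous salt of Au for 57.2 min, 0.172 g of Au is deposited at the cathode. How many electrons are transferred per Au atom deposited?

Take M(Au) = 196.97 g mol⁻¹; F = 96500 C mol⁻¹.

3

Q = I·t = 0.07380 A × 3432.0 s = 253.3 C, so n(e⁻) = 253.3/96500 = 0.002625 mol.
n(Au) deposited = 0.172 / 196.97 = 0.0008732 mol.
Electrons per atom = n(e⁻)/n(Au) = 0.002625 / 0.0008732 = 3.01 ≈ 3, so the ion is Au³⁺.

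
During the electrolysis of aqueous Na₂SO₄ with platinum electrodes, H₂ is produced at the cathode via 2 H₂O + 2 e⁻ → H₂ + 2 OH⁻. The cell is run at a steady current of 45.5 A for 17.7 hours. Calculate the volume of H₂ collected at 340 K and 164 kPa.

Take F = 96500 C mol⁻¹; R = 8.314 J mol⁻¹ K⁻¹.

259 L

Q = I·t = 45.50 A × 63720 s = 2899000 C.
n(e⁻) = Q/F = 2899000 / 96500 = 30.04 mol.
2 electrons are transferred per H₂ molecule, so n(H₂) = 30.04 / 2 = 15.02 mol.
V = nRT/P = (15.02 × 8.314 × 340) / (164 × 10³ Pa) = 0.259 m³ = 259 L.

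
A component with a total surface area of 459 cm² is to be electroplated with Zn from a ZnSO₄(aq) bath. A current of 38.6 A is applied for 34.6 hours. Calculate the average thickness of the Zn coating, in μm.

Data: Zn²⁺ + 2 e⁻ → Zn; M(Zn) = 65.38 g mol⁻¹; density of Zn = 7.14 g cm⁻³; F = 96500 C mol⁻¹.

Q = I·t = 38.60 × 124560 = 4808000 C; n(e⁻) = 49.82 mol.
n(Zn) = n(e⁻)/2 = 24.91 mol, so m = 24.91 × 65.38 = 1629 g.
Volume = m/ρ = 1629 / 7.14 = 228.1 cm³.
Thickness = V/A = 228.1 / 459 = 0.497 cm = 4970 μm.

4970 μm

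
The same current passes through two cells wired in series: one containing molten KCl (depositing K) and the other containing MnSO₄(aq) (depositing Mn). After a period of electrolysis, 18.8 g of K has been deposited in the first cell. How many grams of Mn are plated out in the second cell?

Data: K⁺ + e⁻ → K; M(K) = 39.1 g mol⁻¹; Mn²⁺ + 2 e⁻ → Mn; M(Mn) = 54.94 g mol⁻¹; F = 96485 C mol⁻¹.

13.2 g

n(K) = 18.8 / 39.1 = 0.4808 mol.
Since K⁺ + e⁻ → K, n(e⁻) passed = 1 × 0.4808 = 0.4808 mol.
Cells in series carry the same charge, so the same 0.4808 mol of electrons passes through cell 2.
Mn²⁺ + 2 e⁻ → Mn, so n(Mn) = 0.4808 / 2 = 0.2404 mol.
m(Mn) = 0.2404 × 54.94 = 13.2 g.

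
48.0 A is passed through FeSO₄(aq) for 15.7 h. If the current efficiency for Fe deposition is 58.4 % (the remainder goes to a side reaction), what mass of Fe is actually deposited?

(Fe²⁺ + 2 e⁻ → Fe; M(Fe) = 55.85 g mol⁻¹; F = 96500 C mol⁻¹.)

Q = I·t = 48.00 × 56520 = 2713000 C.
n(e⁻) = 2713000/96500 = 28.11 mol; theoretically n(Fe) = 28.11/2 = 14.06 mol, m_theo = 785.1 g.
At 58.4 % efficiency, m_actual = 0.584 × 785.1 = 458 g.

458 g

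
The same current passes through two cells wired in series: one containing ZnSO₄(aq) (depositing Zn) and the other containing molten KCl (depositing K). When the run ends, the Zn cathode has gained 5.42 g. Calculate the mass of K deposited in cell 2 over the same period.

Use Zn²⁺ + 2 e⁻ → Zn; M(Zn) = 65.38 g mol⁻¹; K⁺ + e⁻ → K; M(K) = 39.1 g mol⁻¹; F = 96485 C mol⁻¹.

n(Zn) = 5.42 / 65.38 = 0.08290 mol.
Since Zn²⁺ + 2 e⁻ → Zn, n(e⁻) passed = 2 × 0.08290 = 0.1658 mol.
Cells in series carry the same charge, so the same 0.1658 mol of electrons passes through cell 2.
K⁺ + e⁻ → K, so n(K) = 0.1658 / 1 = 0.1658 mol.
m(K) = 0.1658 × 39.1 = 6.48 g.

6.48 g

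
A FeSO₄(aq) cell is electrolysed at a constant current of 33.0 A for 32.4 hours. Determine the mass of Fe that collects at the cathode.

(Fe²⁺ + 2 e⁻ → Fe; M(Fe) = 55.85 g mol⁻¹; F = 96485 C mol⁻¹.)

1110 g

Q = I·t = 33.00 A × 116640 s = 3849000 C.
n(e⁻) = Q/F = 3849000 / 96485 = 39.89 mol.
Fe²⁺ + 2 e⁻ → Fe, so n(Fe) = n(e⁻)/2 = 19.95 mol.
m = n·M = 19.95 × 55.85 = 1110 g.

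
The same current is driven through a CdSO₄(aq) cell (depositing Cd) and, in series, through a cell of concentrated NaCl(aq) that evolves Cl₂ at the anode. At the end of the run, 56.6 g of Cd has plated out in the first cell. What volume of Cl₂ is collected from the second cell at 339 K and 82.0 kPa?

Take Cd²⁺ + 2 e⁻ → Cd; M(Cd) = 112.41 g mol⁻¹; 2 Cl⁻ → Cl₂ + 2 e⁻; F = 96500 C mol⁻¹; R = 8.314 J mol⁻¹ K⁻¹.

n(Cd) = 56.6 / 112.41 = 0.5035 mol, so n(e⁻) = 2 × 0.5035 = 1.007 mol.
The cells are in series, so the same 1.007 mol of electrons passes through the second cell.
2 Cl⁻ → Cl₂ + 2 e⁻ — 2 mol e⁻ per mol Cl₂, so n(Cl₂) = 1.007/2 = 0.5035 mol.
V = nRT/P = (0.5035 × 8.314 × 339) / (82.0 × 10³) = 0.0173 m³ = 17.3 L.

17.3 L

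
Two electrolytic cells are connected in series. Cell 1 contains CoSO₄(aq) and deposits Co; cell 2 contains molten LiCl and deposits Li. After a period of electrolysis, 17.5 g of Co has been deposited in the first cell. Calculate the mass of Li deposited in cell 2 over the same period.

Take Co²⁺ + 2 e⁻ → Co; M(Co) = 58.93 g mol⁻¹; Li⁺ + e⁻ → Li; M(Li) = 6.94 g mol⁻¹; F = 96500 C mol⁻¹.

n(Co) = 17.5 / 58.93 = 0.2970 mol.
Since Co²⁺ + 2 e⁻ → Co, n(e⁻) passed = 2 × 0.2970 = 0.5939 mol.
Cells in series carry the same charge, so the same 0.5939 mol of electrons passes through cell 2.
Li⁺ + e⁻ → Li, so n(Li) = 0.5939 / 1 = 0.5939 mol.
m(Li) = 0.5939 × 6.94 = 4.12 g.

4.12 g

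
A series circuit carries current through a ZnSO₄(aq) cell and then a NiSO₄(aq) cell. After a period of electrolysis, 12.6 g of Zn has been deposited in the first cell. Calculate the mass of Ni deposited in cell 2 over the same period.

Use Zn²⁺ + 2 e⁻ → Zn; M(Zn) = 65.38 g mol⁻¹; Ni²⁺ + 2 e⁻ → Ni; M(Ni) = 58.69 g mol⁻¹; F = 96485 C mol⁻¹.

11.3 g

n(Zn) = 12.6 / 65.38 = 0.1927 mol.
Since Zn²⁺ + 2 e⁻ → Zn, n(e⁻) passed = 2 × 0.1927 = 0.3854 mol.
Cells in series carry the same charge, so the same 0.3854 mol of electrons passes through cell 2.
Ni²⁺ + 2 e⁻ → Ni, so n(Ni) = 0.3854 / 2 = 0.1927 mol.
m(Ni) = 0.1927 × 58.69 = 11.3 g.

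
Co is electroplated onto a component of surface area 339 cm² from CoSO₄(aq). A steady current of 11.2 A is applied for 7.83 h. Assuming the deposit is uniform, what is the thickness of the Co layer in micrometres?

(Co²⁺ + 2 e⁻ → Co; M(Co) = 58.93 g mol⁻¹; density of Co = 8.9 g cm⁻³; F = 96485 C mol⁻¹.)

320 μm

Q = I·t = 11.20 × 28188 = 315700 C; n(e⁻) = 3.272 mol.
n(Co) = n(e⁻)/2 = 1.636 mol, so m = 1.636 × 58.93 = 96.41 g.
Volume = m/ρ = 96.41 / 8.9 = 10.83 cm³.
Thickness = V/A = 10.83 / 339 = 0.0320 cm = 320 μm.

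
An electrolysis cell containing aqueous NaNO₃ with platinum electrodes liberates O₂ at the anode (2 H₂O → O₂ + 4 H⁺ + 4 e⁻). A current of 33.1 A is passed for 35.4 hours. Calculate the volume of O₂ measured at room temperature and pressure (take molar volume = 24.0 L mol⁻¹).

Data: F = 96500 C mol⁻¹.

262 L

Q = I·t = 33.10 A × 127440 s = 4218000 C.
n(e⁻) = Q/F = 4218000 / 96500 = 43.71 mol.
4 electrons are transferred per O₂ molecule, so n(O₂) = 43.71 / 4 = 10.93 mol.
V = n × V_m = 10.93 × 24.0 = 262 L.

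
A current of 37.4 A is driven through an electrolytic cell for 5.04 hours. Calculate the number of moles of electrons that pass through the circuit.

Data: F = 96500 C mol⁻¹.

Q = I·t = 37.40 A × 18144 s = 678600 C.
n(e⁻) = Q/F = 678600 / 96500 = 7.03 mol.

7.03 mol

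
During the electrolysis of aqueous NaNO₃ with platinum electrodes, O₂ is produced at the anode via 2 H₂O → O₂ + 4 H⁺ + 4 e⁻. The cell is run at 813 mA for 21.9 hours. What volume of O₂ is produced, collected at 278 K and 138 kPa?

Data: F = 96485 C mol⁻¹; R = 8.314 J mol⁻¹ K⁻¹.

Q = I·t = 0.8130 A × 78840 s = 64100 C.
n(e⁻) = Q/F = 64100 / 96485 = 0.6643 mol.
4 electrons are transferred per O₂ molecule, so n(O₂) = 0.6643 / 4 = 0.1661 mol.
V = nRT/P = (0.1661 × 8.314 × 278) / (138 × 10³ Pa) = 0.00278 m³ = 2.78 L.

2.78 L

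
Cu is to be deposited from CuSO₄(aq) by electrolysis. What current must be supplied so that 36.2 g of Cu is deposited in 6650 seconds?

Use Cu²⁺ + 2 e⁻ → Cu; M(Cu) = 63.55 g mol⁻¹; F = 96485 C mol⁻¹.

n(Cu) = 36.2 / 63.55 = 0.5696 mol.
n(e⁻) = 2 × 0.5696 = 1.139 mol.
Q = n(e⁻)·F = 1.139 × 96485 = 109900 C.
I = Q/t = 109900 / 6650.0 s = 16.5 A.

16.5 A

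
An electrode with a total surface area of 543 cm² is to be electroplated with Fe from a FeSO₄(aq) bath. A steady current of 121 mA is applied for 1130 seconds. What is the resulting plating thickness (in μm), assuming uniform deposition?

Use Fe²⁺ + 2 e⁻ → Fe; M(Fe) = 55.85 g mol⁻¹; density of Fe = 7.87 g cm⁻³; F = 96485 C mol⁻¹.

Q = I·t = 0.1210 × 1130.0 = 136.7 C; n(e⁻) = 0.001417 mol.
n(Fe) = n(e⁻)/2 = 0.0007086 mol, so m = 0.0007086 × 55.85 = 0.03957 g.
Volume = m/ρ = 0.03957 / 7.87 = 0.005028 cm³.
Thickness = V/A = 0.005028 / 543 = 9.26 × 10⁻⁶ cm = 0.0926 μm.

0.0926 μm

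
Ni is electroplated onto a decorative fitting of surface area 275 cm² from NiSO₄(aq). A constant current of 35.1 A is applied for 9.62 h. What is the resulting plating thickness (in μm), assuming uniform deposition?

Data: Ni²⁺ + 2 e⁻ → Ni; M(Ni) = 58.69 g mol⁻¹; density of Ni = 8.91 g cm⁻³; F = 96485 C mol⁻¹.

Q = I·t = 35.10 × 34632 = 1216000 C; n(e⁻) = 12.60 mol.
n(Ni) = n(e⁻)/2 = 6.299 mol, so m = 6.299 × 58.69 = 369.7 g.
Volume = m/ρ = 369.7 / 8.91 = 41.49 cm³.
Thickness = V/A = 41.49 / 275 = 0.151 cm = 1510 μm.

1510 μm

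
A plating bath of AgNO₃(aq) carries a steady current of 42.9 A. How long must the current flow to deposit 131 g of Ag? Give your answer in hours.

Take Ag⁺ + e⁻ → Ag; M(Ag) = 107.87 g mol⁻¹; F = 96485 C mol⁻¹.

n(Ag) = m/M = 131 / 107.87 = 1.214 mol.
Each Ag atom requires 1 electron, so n(e⁻) = 1 × 1.214 = 1.214 mol.
Q = n(e⁻)·F = 1.214 × 96485 = 117200 C.
t = Q/I = 117200 / 42.90 A = 2731 s = 0.759 h.

0.759 h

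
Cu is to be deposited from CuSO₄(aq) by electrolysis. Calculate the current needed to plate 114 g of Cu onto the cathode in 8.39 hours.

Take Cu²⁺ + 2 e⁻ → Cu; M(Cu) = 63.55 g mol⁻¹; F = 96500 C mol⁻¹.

n(Cu) = 114 / 63.55 = 1.794 mol.
n(e⁻) = 2 × 1.794 = 3.588 mol.
Q = n(e⁻)·F = 3.588 × 96500 = 346200 C.
I = Q/t = 346200 / 30204 s = 11.5 A.

11.5 A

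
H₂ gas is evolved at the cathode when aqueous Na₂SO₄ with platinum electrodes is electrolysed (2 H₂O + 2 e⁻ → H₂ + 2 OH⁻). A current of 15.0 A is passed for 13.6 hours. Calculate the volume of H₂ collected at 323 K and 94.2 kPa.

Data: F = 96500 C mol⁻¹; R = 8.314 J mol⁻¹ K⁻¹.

108 L

Q = I·t = 15.00 A × 48960 s = 734400 C.
n(e⁻) = Q/F = 734400 / 96500 = 7.610 mol.
2 electrons are transferred per H₂ molecule, so n(H₂) = 7.610 / 2 = 3.805 mol.
V = nRT/P = (3.805 × 8.314 × 323) / (94.2 × 10³ Pa) = 0.108 m³ = 108 L.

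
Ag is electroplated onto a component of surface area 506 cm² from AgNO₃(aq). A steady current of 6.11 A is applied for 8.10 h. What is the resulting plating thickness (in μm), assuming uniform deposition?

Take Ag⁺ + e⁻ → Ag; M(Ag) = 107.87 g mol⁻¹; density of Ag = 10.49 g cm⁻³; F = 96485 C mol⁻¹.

Q = I·t = 6.110 × 29160 = 178200 C; n(e⁻) = 1.847 mol.
n(Ag) = n(e⁻)/1 = 1.847 mol, so m = 1.847 × 107.87 = 199.2 g.
Volume = m/ρ = 199.2 / 10.49 = 18.99 cm³.
Thickness = V/A = 18.99 / 506 = 0.0375 cm = 375 μm.

375 μm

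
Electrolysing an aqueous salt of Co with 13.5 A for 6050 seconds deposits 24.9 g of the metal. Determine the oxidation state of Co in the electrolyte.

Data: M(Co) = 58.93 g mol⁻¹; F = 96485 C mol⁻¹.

+2

Q = I·t = 13.50 A × 6050.0 s = 81680 C, so n(e⁻) = 81680/96485 = 0.8465 mol.
n(Co) deposited = 24.9 / 58.93 = 0.4225 mol.
Electrons per atom = n(e⁻)/n(Co) = 0.8465 / 0.4225 = 2.00 ≈ 2, so the ion is Co²⁺.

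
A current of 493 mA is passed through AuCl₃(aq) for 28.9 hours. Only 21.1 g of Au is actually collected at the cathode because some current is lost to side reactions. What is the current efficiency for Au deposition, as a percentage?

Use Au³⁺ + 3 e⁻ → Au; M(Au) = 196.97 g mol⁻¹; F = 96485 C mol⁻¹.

Q = I·t = 0.4930 × 104040 = 51290 C; n(e⁻) = 51290/96485 = 0.5316 mol.
Theoretical n(Au) = n(e⁻)/3 = 0.1772 mol, i.e. m_theo = 0.1772 × 196.97 = 34.90 g.
Efficiency = m_actual / m_theo = 21.1 / 34.90 = 60.5 %.

60.5 %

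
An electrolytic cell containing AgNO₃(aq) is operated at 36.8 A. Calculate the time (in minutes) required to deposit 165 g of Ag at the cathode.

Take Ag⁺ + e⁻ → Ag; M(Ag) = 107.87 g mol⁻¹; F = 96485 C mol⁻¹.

n(Ag) = m/M = 165 / 107.87 = 1.530 mol.
Each Ag atom requires 1 electron, so n(e⁻) = 1 × 1.530 = 1.530 mol.
Q = n(e⁻)·F = 1.530 × 96485 = 147600 C.
t = Q/I = 147600 / 36.80 A = 4010 s = 66.8 min.

66.8 min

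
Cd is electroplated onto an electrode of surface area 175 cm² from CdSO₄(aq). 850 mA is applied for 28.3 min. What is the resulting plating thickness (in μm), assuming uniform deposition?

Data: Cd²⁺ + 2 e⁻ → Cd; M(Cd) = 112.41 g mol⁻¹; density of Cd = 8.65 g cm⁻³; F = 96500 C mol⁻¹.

5.55 μm

Q = I·t = 0.8500 × 1698.0 = 1443 C; n(e⁻) = 0.01496 mol.
n(Cd) = n(e⁻)/2 = 0.007478 mol, so m = 0.007478 × 112.41 = 0.8406 g.
Volume = m/ρ = 0.8406 / 8.65 = 0.09718 cm³.
Thickness = V/A = 0.09718 / 175 = 5.55 × 10⁻⁴ cm = 5.55 μm.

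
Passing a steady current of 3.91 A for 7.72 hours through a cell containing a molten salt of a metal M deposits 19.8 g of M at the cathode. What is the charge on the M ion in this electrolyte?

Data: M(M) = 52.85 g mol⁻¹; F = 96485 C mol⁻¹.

+3

Q = I·t = 3.910 A × 27792 s = 108700 C, so n(e⁻) = 108700/96485 = 1.126 mol.
n(M) deposited = 19.8 / 52.85 = 0.3746 mol.
Electrons per atom = n(e⁻)/n(M) = 1.126 / 0.3746 = 3.01 ≈ 3, so the ion is M³⁺.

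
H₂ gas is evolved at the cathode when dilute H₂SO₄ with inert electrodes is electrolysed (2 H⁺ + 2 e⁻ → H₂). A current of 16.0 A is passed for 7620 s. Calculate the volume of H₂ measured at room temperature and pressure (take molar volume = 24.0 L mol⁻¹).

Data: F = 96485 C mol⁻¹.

15.2 L

Q = I·t = 16.00 A × 7620.0 s = 121900 C.
n(e⁻) = Q/F = 121900 / 96485 = 1.264 mol.
2 electrons are transferred per H₂ molecule, so n(H₂) = 1.264 / 2 = 0.6318 mol.
V = n × V_m = 0.6318 × 24.0 = 15.2 L.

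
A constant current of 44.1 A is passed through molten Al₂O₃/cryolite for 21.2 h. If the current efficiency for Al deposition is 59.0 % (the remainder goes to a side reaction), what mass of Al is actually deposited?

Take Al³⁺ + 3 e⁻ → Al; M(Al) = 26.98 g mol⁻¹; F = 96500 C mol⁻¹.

185 g

Q = I·t = 44.10 × 76320 = 3366000 C.
n(e⁻) = 3366000/96500 = 34.88 mol; theoretically n(Al) = 34.88/3 = 11.63 mol, m_theo = 313.7 g.
At 59.0 % efficiency, m_actual = 0.590 × 313.7 = 185 g.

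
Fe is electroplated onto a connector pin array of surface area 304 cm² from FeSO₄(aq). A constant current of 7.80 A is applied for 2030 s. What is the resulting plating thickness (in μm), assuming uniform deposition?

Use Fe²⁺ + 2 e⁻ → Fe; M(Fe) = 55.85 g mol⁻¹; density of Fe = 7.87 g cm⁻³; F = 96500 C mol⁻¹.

19.2 μm

Q = I·t = 7.800 × 2030.0 = 15830 C; n(e⁻) = 0.1641 mol.
n(Fe) = n(e⁻)/2 = 0.08204 mol, so m = 0.08204 × 55.85 = 4.582 g.
Volume = m/ρ = 4.582 / 7.87 = 0.5822 cm³.
Thickness = V/A = 0.5822 / 304 = 0.00192 cm = 19.2 μm.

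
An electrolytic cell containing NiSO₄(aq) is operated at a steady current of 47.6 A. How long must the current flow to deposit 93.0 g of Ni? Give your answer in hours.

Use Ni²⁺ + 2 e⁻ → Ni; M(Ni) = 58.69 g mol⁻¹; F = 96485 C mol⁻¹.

1.78 h

n(Ni) = m/M = 93.0 / 58.69 = 1.585 mol.
Each Ni atom requires 2 electrons, so n(e⁻) = 2 × 1.585 = 3.169 mol.
Q = n(e⁻)·F = 3.169 × 96485 = 305800 C.
t = Q/I = 305800 / 47.60 A = 6424 s = 1.78 h.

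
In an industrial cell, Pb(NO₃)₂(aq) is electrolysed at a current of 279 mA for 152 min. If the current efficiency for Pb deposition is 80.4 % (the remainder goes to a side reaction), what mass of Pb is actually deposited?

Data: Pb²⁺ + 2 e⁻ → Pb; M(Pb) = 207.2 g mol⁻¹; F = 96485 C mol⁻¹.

Q = I·t = 0.2790 × 9120.0 = 2544 C.
n(e⁻) = 2544/96485 = 0.02637 mol; theoretically n(Pb) = 0.02637/2 = 0.01319 mol, m_theo = 2.732 g.
At 80.4 % efficiency, m_actual = 0.804 × 2.732 = 2.20 g.

2.20 g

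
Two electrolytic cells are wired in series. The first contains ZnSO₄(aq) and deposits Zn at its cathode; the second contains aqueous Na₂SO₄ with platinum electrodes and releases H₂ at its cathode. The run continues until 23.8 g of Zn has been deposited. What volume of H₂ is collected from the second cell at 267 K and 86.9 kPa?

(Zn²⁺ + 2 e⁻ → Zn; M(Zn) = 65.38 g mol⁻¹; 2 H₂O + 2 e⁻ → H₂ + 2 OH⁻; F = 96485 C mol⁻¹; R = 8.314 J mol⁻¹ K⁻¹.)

n(Zn) = 23.8 / 65.38 = 0.3640 mol, so n(e⁻) = 2 × 0.3640 = 0.7281 mol.
The cells are in series, so the same 0.7281 mol of electrons passes through the second cell.
2 H₂O + 2 e⁻ → H₂ + 2 OH⁻ — 2 mol e⁻ per mol H₂, so n(H₂) = 0.7281/2 = 0.3640 mol.
V = nRT/P = (0.3640 × 8.314 × 267) / (86.9 × 10³) = 0.00930 m³ = 9.30 L.

9.30 L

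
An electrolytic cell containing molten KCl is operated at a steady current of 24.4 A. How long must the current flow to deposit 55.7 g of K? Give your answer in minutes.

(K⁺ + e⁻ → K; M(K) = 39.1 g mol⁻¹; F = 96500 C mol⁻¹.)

93.9 min

n(K) = m/M = 55.7 / 39.1 = 1.425 mol.
Each K atom requires 1 electron, so n(e⁻) = 1 × 1.425 = 1.425 mol.
Q = n(e⁻)·F = 1.425 × 96500 = 137500 C.
t = Q/I = 137500 / 24.40 A = 5634 s = 93.9 min.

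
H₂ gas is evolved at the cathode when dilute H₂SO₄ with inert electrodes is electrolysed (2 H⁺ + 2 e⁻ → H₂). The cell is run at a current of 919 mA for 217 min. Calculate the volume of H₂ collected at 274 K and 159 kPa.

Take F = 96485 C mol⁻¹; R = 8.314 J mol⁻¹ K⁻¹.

0.888 L

Q = I·t = 0.9190 A × 13020 s = 11970 C.
n(e⁻) = Q/F = 11970 / 96485 = 0.1240 mol.
2 electrons are transferred per H₂ molecule, so n(H₂) = 0.1240 / 2 = 0.06201 mol.
V = nRT/P = (0.06201 × 8.314 × 274) / (159 × 10³ Pa) = 8.88 × 10⁻⁴ m³ = 0.888 L.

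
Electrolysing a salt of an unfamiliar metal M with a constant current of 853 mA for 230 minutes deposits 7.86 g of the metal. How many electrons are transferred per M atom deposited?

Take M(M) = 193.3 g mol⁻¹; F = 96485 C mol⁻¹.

Q = I·t = 0.8530 A × 13800 s = 11770 C, so n(e⁻) = 11770/96485 = 0.1220 mol.
n(M) deposited = 7.86 / 193.3 = 0.04066 mol.
Electrons per atom = n(e⁻)/n(M) = 0.1220 / 0.04066 = 3.00 ≈ 3, so the ion is M³⁺.

3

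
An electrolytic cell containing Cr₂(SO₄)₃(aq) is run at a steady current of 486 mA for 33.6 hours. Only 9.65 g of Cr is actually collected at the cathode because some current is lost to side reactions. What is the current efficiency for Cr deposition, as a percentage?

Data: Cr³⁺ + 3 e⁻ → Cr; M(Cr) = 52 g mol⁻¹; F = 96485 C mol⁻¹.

Q = I·t = 0.4860 × 120960 = 58790 C; n(e⁻) = 58790/96485 = 0.6093 mol.
Theoretical n(Cr) = n(e⁻)/3 = 0.2031 mol, i.e. m_theo = 0.2031 × 52 = 10.56 g.
Efficiency = m_actual / m_theo = 9.65 / 10.56 = 91.4 %.

91.4 %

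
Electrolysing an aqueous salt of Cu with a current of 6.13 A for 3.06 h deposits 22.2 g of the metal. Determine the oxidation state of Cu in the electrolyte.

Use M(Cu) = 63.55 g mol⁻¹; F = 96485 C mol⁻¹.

Q = I·t = 6.130 A × 11016 s = 67530 C, so n(e⁻) = 67530/96485 = 0.6999 mol.
n(Cu) deposited = 22.2 / 63.55 = 0.3493 mol.
Electrons per atom = n(e⁻)/n(Cu) = 0.6999 / 0.3493 = 2.00 ≈ 2, so the ion is Cu²⁺.

+2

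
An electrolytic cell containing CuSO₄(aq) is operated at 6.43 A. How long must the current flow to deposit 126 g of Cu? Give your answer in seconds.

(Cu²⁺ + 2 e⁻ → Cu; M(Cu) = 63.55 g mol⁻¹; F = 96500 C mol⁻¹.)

n(Cu) = m/M = 126 / 63.55 = 1.983 mol.
Each Cu atom requires 2 electrons, so n(e⁻) = 2 × 1.983 = 3.965 mol.
Q = n(e⁻)·F = 3.965 × 96500 = 382700 C.
t = Q/I = 382700 / 6.430 A = 59510 s.

59500 s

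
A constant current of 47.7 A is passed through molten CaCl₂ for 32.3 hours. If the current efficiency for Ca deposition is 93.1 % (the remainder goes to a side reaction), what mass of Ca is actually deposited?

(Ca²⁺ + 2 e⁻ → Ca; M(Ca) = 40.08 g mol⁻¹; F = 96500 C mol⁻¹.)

1070 g

Q = I·t = 47.70 × 116280 = 5547000 C.
n(e⁻) = 5547000/96500 = 57.48 mol; theoretically n(Ca) = 57.48/2 = 28.74 mol, m_theo = 1152 g.
At 93.1 % efficiency, m_actual = 0.931 × 1152 = 1070 g.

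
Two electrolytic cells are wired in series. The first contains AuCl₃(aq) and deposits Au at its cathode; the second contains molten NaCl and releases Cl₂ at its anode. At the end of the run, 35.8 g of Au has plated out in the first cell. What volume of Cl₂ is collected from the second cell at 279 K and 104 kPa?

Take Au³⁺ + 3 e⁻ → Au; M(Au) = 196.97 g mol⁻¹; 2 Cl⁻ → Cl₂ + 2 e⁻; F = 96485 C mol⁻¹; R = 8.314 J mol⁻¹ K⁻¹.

n(Au) = 35.8 / 196.97 = 0.1818 mol, so n(e⁻) = 3 × 0.1818 = 0.5453 mol.
The cells are in series, so the same 0.5453 mol of electrons passes through the second cell.
2 Cl⁻ → Cl₂ + 2 e⁻ — 2 mol e⁻ per mol Cl₂, so n(Cl₂) = 0.5453/2 = 0.2726 mol.
V = nRT/P = (0.2726 × 8.314 × 279) / (104 × 10³) = 0.00608 m³ = 6.08 L.

6.08 L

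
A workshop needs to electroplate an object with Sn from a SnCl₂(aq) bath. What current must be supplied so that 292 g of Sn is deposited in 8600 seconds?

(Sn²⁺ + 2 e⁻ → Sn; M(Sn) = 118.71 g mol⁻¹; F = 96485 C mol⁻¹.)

n(Sn) = 292 / 118.71 = 2.460 mol.
n(e⁻) = 2 × 2.460 = 4.920 mol.
Q = n(e⁻)·F = 4.920 × 96485 = 474700 C.
I = Q/t = 474700 / 8600.0 s = 55.2 A.

55.2 A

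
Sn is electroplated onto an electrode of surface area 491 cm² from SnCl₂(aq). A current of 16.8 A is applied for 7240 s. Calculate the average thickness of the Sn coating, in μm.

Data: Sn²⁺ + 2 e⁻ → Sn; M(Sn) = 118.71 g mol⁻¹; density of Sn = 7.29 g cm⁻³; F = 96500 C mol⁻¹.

209 μm

Q = I·t = 16.80 × 7240.0 = 121600 C; n(e⁻) = 1.260 mol.
n(Sn) = n(e⁻)/2 = 0.6302 mol, so m = 0.6302 × 118.71 = 74.81 g.
Volume = m/ρ = 74.81 / 7.29 = 10.26 cm³.
Thickness = V/A = 10.26 / 491 = 0.0209 cm = 209 μm.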